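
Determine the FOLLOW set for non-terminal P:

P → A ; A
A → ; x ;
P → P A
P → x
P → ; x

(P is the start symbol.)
{ $, ';' }

P is the start symbol, so $ ∈ FOLLOW(P).
In P → P A: P is followed by A, add FIRST(A) \ {ε} = { ';' }

Taking the union: FOLLOW(P) = { $, ';' }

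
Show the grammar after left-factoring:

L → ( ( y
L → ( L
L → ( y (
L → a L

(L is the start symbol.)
Left-factoring transforms A → αβ₁ | αβ₂ into A → αA' and A' → β₁ | β₂
(α is the longest common prefix among the alternatives). Repeat until
no nonterminal has two alternatives with a common prefix.

Round 1: L has alternatives sharing prefix '('. Introduce L': L → ( L'
  Add: L' → ( y
  Add: L' → L
  Add: L' → y (

No remaining common prefixes — done.

Resulting grammar:
L → ( L'
L' → ( y
L' → L
L' → y (
L → a L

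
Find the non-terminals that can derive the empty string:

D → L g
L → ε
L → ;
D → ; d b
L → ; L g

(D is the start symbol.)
A non-terminal is nullable if it can derive ε (the empty string): either it has an ε-production, or it has a production whose right-hand side consists entirely of nullable non-terminals.

ε-productions: L → ε
So L is immediately nullable.
No further non-terminal can be added: every production for the remaining non-terminals contains a terminal or a non-nullable non-terminal.
Nullable = { 'L' }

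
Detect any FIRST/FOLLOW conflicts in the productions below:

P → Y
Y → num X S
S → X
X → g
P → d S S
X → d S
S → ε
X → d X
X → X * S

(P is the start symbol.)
Yes. S → X with FOLLOW(S) on { 'd', 'g' }

Nullable non-terminals: S.
FIRST sets used below: FIRST(X) = { 'd', 'g' }

S: nullable alternative(s) S → ε; FOLLOW(S) = { $, '*', 'd', 'g' }
  S → X: FIRST \ {ε} = { 'd', 'g' } — overlaps FOLLOW(S) on { 'd', 'g' }: CONFLICT
  S → ε: FIRST \ {ε} = { } — this is the only nullable alternative, skip

P, X, Y have no nullable alternative, so no FIRST/FOLLOW check is needed there.

So the grammar has 1 FIRST/FOLLOW conflict (marked CONFLICT above).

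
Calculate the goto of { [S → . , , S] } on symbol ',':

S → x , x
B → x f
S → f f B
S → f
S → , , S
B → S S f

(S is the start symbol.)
GOTO(I, ',') = CLOSURE({ [A → αX.β] : [A → α.Xβ] ∈ I, X = ',' })

Items with dot before ',', with the dot advanced:
  [S → . , , S] → [S → , . , S]
Closure adds nothing (no advanced item has the dot before a non-terminal).

GOTO = { [S → , . , S] }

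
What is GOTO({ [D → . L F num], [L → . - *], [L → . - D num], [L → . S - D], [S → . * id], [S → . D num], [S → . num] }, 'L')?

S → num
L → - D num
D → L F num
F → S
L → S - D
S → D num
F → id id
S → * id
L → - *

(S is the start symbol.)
{ [D → . L F num], [D → L . F num], [F → . S], [F → . id id], [L → . - *], [L → . - D num], [L → . S - D], [S → . * id], [S → . D num], [S → . num] }

GOTO(I, 'L') = CLOSURE({ [A → αX.β] : [A → α.Xβ] ∈ I, X = 'L' })

Items with dot before 'L', with the dot advanced:
  [D → . L F num] → [D → L . F num]
Closure of the advanced items:
  [D → L . F num] has the dot before F: add [F → . S], [F → . id id]
  [F → . S] has the dot before S: add [S → . num], [S → . D num], [S → . * id]
  [S → . D num] has the dot before D: add [D → . L F num]
  [D → . L F num] has the dot before L: add [L → . - D num], [L → . S - D], [L → . - *]

GOTO = { [D → . L F num], [D → L . F num], [F → . S], [F → . id id], [L → . - *], [L → . - D num], [L → . S - D], [S → . * id], [S → . D num], [S → . num] }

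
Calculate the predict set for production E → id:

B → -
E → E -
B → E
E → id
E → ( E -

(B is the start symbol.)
PREDICT(E → id) = (FIRST(RHS) \ {ε}) ∪ (FOLLOW(E) if ε ∈ FIRST(RHS), i.e. RHS ⇒* ε)
FIRST(id) = { 'id' }
ε ∉ FIRST(id), so FOLLOW(E) is not added.
PREDICT(E → id) = { 'id' }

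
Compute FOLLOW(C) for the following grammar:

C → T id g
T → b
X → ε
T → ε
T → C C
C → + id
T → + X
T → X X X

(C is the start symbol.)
{ $, '+', 'b', 'id' }

C is the start symbol, so $ ∈ FOLLOW(C).
In T → C C: C is followed by C, add FIRST(C) \ {ε} = { '+', 'b', 'id' }
In T → C C: C is at the end, add FOLLOW(T)

The FOLLOW sets referred to above (computed the same way, to a fixed point):
  FOLLOW(T) = { 'id' }

Taking the union: FOLLOW(C) = { $, '+', 'b', 'id' }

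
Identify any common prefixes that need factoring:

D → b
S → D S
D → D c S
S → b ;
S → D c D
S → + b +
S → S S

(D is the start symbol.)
Left-factoring is needed when two productions for the same non-terminal
share a common prefix on the right-hand side.

Productions for D:
  D → b
  D → D c S
Productions for S:
  S → D S
  S → b ;
  S → D c D
  S → + b +
  S → S S

Found common prefix 'D' in productions for S

Answer: Yes, S has productions with common prefix 'D'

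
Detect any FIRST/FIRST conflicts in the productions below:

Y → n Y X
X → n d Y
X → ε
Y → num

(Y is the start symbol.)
No FIRST/FIRST conflicts.

Productions for Y:
  Y → n Y X: FIRST = { 'n' }
  Y → num: FIRST = { 'num' }
Productions for X:
  X → n d Y: FIRST = { 'n' }
  X → ε: FIRST = { ε }

All alternatives of each non-terminal have pairwise disjoint FIRST sets.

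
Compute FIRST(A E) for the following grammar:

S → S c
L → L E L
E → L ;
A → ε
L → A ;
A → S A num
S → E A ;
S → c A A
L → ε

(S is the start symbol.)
{ ';', 'c' }

FIRST sets of the non-terminals involved (from the grammar, by fixed-point iteration):
  FIRST(A) = { ';', 'c', ε }
  FIRST(E) = { ';', 'c' }

To compute FIRST(A E), process the symbols left to right:
Symbol A is a non-terminal. Add FIRST(A) \ {ε} = { ';', 'c' }
A is nullable (ε ∈ FIRST(A)), continue to the next symbol.
Symbol E is a non-terminal. Add FIRST(E) \ {ε} = { ';', 'c' }
E is not nullable (ε ∉ FIRST(E)), so stop here.
FIRST(A E) = { ';', 'c' }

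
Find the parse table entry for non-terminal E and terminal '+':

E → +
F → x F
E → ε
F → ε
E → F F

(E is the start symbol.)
E → +

To find M[E, '+'], we find productions for E where '+' is in the predict set (PREDICT(N → α) = (FIRST(α) \ {ε}) ∪ (FOLLOW(N) if α ⇒* ε)).

Relevant sets:
  FIRST(F) = { 'x', ε }
  FOLLOW(E) = { $ }

E → +: PREDICT = { '+' }
  '+' is in predict set, so this production goes in M[E, '+']
E → ε: PREDICT = { $ }
E → F F: PREDICT = { $, 'x' }

M[E, '+'] = E → +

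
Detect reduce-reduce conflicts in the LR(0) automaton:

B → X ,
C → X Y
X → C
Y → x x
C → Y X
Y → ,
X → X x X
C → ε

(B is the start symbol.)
Yes — I13: [B → X , .] vs [Y → , .]

A reduce-reduce conflict occurs when an LR(0) state has two complete items [A → α .] and [B → β .] — both call for a reduction, and with no lookahead the parser cannot choose between them.

Augment with B' → B and build the canonical LR(0) collection (I0 = CLOSURE({[B' → . B]}), then GOTO on every symbol after a dot until no new states appear). It has 14 states:
  I0: { [B → . X ,], [B' → . B], [C → . X Y], [C → . Y X], [C → .], [X → . C], [X → . X x X], [Y → . ,], [Y → . x x] }  — shift, reduce
  I1: { [Y → , .] }  — reduce
  I2: { [B' → B .] }  — accept
  I3: { [X → C .] }  — reduce
  I4: { [B → X . ,], [C → X . Y], [X → X . x X], [Y → . ,], [Y → . x x] }  — shift
  I5: { [C → . X Y], [C → . Y X], [C → .], [C → Y . X], [X → . C], [X → . X x X], [Y → . ,], [Y → . x x] }  — shift, reduce
  I6: { [Y → x . x] }  — shift
  I7: { [Y → x x .] }  — reduce
  I8: { [C → X . Y], [C → Y X .], [X → X . x X], [Y → . ,], [Y → . x x] }  — shift, reduce
  I9: { [C → X Y .] }  — reduce
  I10: { [C → . X Y], [C → . Y X], [C → .], [X → . C], [X → . X x X], [X → X x . X], [Y → . ,], [Y → . x x], [Y → x . x] }  — shift, reduce
  I11: { [C → X . Y], [X → X . x X], [X → X x X .], [Y → . ,], [Y → . x x] }  — shift, reduce
  I12: { [Y → x . x], [Y → x x .] }  — shift, reduce
  I13: { [B → X , .], [Y → , .] }  — 2 reduces

I13 contains complete items [B → X , .], [Y → , .] — reduce-reduce conflict.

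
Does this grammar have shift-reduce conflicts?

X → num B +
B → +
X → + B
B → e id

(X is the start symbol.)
No shift-reduce conflicts

Augment with X' → X and build the canonical LR(0) collection (I0 = CLOSURE({[X' → . X]}), then GOTO on every symbol after a dot until no new states appear). It has 10 states:
  I0: { [X → . + B], [X → . num B +], [X' → . X] }  — shift
  I1: { [B → . +], [B → . e id], [X → + . B] }  — shift
  I2: { [X' → X .] }  — accept
  I3: { [B → . +], [B → . e id], [X → num . B +] }  — shift
  I4: { [B → + .] }  — reduce
  I5: { [X → num B . +] }  — shift
  I6: { [B → e . id] }  — shift
  I7: { [B → e id .] }  — reduce
  I8: { [X → num B + .] }  — reduce
  I9: { [X → + B .] }  — reduce

No state contains both a complete item and a shift item.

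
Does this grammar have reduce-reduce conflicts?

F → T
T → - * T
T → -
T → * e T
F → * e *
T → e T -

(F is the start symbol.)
No reduce-reduce conflicts

A reduce-reduce conflict occurs when an LR(0) state has two complete items [A → α .] and [B → β .] — both call for a reduction, and with no lookahead the parser cannot choose between them.

Augment with F' → F and build the canonical LR(0) collection (I0 = CLOSURE({[F' → . F]}), then GOTO on every symbol after a dot until no new states appear). It has 15 states:
  I0: { [F → . * e *], [F → . T], [F' → . F], [T → . * e T], [T → . - * T], [T → . -], [T → . e T -] }  — shift
  I1: { [F → * . e *], [T → * . e T] }  — shift
  I2: { [T → - . * T], [T → - .] }  — shift, reduce
  I3: { [F' → F .] }  — accept
  I4: { [F → T .] }  — reduce
  I5: { [T → . * e T], [T → . - * T], [T → . -], [T → . e T -], [T → e . T -] }  — shift
  I6: { [T → * . e T] }  — shift
  I7: { [T → e T . -] }  — shift
  I8: { [T → e T - .] }  — reduce
  I9: { [T → * e . T], [T → . * e T], [T → . - * T], [T → . -], [T → . e T -] }  — shift
  I10: { [T → * e T .] }  — reduce
  I11: { [T → - * . T], [T → . * e T], [T → . - * T], [T → . -], [T → . e T -] }  — shift
  I12: { [T → - * T .] }  — reduce
  I13: { [F → * e . *], [T → * e . T], [T → . * e T], [T → . - * T], [T → . -], [T → . e T -] }  — shift
  I14: { [F → * e * .], [T → * . e T] }  — shift, reduce

No state contains more than one complete item.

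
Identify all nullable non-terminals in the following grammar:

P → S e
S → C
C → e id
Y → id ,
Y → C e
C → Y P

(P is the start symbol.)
None

A non-terminal is nullable if it can derive ε (the empty string): either it has an ε-production, or it has a production whose right-hand side consists entirely of nullable non-terminals.

There are no ε-productions, so no non-terminal can derive ε.
No non-terminals are nullable.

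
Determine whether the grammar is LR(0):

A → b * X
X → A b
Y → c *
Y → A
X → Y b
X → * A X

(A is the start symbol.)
Augment with A' → A and build the canonical LR(0) collection (I0 = CLOSURE({[A' → . A]}), then GOTO on every symbol after a dot until no new states appear). It has 14 states:
  I0: { [A → . b * X], [A' → . A] }  — shift
  I1: { [A' → A .] }  — accept
  I2: { [A → b . * X] }  — shift
  I3: { [A → . b * X], [A → b * . X], [X → . * A X], [X → . A b], [X → . Y b], [Y → . A], [Y → . c *] }  — shift
  I4: { [A → . b * X], [X → * . A X] }  — shift
  I5: { [X → A . b], [Y → A .] }  — shift, reduce
  I6: { [A → b * X .] }  — reduce
  I7: { [X → Y . b] }  — shift
  I8: { [Y → c . *] }  — shift
  I9: { [Y → c * .] }  — reduce
  I10: { [X → Y b .] }  — reduce
  I11: { [X → A b .] }  — reduce
  I12: { [A → . b * X], [X → * A . X], [X → . * A X], [X → . A b], [X → . Y b], [Y → . A], [Y → . c *] }  — shift
  I13: { [X → * A X .] }  — reduce

Conflict in state I5:
  Shift-reduce conflict between [Y → A .] and [X → A . b]
So the grammar is NOT LR(0).

Answer: No. Shift-reduce conflict between [Y → A .] and [X → A . b]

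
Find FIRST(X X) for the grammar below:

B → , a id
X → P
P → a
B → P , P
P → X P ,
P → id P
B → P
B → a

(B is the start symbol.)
FIRST sets of the non-terminals involved (from the grammar, by fixed-point iteration):
  FIRST(X) = { 'a', 'id' }

To compute FIRST(X X), process the symbols left to right:
Symbol X is a non-terminal. Add FIRST(X) \ {ε} = { 'a', 'id' }
X is not nullable (ε ∉ FIRST(X)), so stop here.
FIRST(X X) = { 'a', 'id' }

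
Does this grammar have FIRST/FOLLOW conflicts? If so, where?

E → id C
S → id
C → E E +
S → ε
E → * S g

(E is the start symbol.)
No FIRST/FOLLOW conflicts.

A FIRST/FOLLOW conflict occurs when a non-terminal N has a nullable alternative N → β (β ⇒* ε) and another alternative N → α with FIRST(α) ∩ FOLLOW(N) ≠ ∅: on such a lookahead the parser cannot decide between expanding α and letting N vanish via β.

Nullable non-terminals: S.

S: nullable alternative(s) S → ε; FOLLOW(S) = { 'g' }
  S → id: FIRST \ {ε} = { 'id' } — disjoint from FOLLOW(S)
  S → ε: FIRST \ {ε} = { } — this is the only nullable alternative, skip

C, E have no nullable alternative, so no FIRST/FOLLOW check is needed there.

No FIRST/FOLLOW conflicts found.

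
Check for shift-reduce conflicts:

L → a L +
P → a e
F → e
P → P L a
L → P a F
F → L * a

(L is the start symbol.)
No shift-reduce conflicts

Augment with L' → L and build the canonical LR(0) collection (I0 = CLOSURE({[L' → . L]}), then GOTO on every symbol after a dot until no new states appear). It has 15 states:
  I0: { [L → . P a F], [L → . a L +], [L' → . L], [P → . P L a], [P → . a e] }  — shift
  I1: { [L' → L .] }  — accept
  I2: { [L → . P a F], [L → . a L +], [L → P . a F], [P → . P L a], [P → . a e], [P → P . L a] }  — shift
  I3: { [L → . P a F], [L → . a L +], [L → a . L +], [P → . P L a], [P → . a e], [P → a . e] }  — shift
  I4: { [L → a L . +] }  — shift
  I5: { [P → a e .] }  — reduce
  I6: { [L → a L + .] }  — reduce
  I7: { [P → P L . a] }  — shift
  I8: { [F → . L * a], [F → . e], [L → . P a F], [L → . a L +], [L → P a . F], [L → a . L +], [P → . P L a], [P → . a e], [P → a . e] }  — shift
  I9: { [L → P a F .] }  — reduce
  I10: { [F → L . * a], [L → a L . +] }  — shift
  I11: { [F → e .], [P → a e .] }  — 2 reduces
  I12: { [F → L * . a] }  — shift
  I13: { [F → L * a .] }  — reduce
  I14: { [P → P L a .] }  — reduce

No state contains both a complete item and a shift item.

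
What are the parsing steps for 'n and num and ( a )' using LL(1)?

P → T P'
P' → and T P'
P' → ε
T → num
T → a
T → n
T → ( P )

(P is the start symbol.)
Stack is shown with the top on the left.

Stack        Input                  Action
------------------------------------------
P $          n and num and ( a ) $  output P → T P'
T P' $       n and num and ( a ) $  output T → n
n P' $       n and num and ( a ) $  match 'n'
P' $         and num and ( a ) $    output P' → and T P'
and T P' $   and num and ( a ) $    match 'and'
T P' $       num and ( a ) $        output T → num
num P' $     num and ( a ) $        match 'num'
P' $         and ( a ) $            output P' → and T P'
and T P' $   and ( a ) $            match 'and'
T P' $       ( a ) $                output T → ( P )
( P ) P' $   ( a ) $                match '('
P ) P' $     a ) $                  output P → T P'
T P' ) P' $  a ) $                  output T → a
a P' ) P' $  a ) $                  match 'a'
P' ) P' $    ) $                    output P' → ε
) P' $       ) $                    match ')'
P' $         $                      output P' → ε
$            $                      accept

The string is accepted.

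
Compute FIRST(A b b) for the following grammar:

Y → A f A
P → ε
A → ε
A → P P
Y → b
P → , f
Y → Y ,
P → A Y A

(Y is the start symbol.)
FIRST sets of the non-terminals involved (from the grammar, by fixed-point iteration):
  FIRST(A) = { ',', 'b', 'f', ε }

To compute FIRST(A b b), process the symbols left to right:
Symbol A is a non-terminal. Add FIRST(A) \ {ε} = { ',', 'b', 'f' }
A is nullable (ε ∈ FIRST(A)), continue to the next symbol.
Symbol b is a terminal. Add 'b' and stop.
FIRST(A b b) = { ',', 'b', 'f' }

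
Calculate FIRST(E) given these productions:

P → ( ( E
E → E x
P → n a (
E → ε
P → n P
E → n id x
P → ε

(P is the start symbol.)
{ 'n', 'x', ε }

From E → E x:
  - E is the symbol being defined: contributes nothing new
    E is nullable, so continue to the next symbol
  - x is a terminal: add 'x' and stop
From E → ε:
  - ε-production, so ε ∈ FIRST(E)
From E → n id x:
  - n is a terminal: add 'n' and stop

Collecting: FIRST(E) = { 'n', 'x', ε }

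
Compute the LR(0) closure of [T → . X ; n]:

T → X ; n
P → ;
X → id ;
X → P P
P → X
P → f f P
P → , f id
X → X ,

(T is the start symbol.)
To compute CLOSURE, for each item [A → α.Bβ] where B is a non-terminal, add [B → .γ] for all productions B → γ; repeat for the newly added items until nothing changes.

Start with: [T → . X ; n]
  [T → . X ; n] has the dot before X: add [X → . id ;], [X → . P P], [X → . X ,]
  [X → . P P] has the dot before P: add [P → . ;], [P → . X], [P → . f f P], [P → . , f id]
No further items can be added.

CLOSURE = { [P → . , f id], [P → . ;], [P → . X], [P → . f f P], [T → . X ; n], [X → . P P], [X → . X ,], [X → . id ;] }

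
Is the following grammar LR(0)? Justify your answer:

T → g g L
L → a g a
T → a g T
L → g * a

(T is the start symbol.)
A grammar is LR(0) if no state in the canonical LR(0) collection has:
  - both a shift item (dot before a terminal) and a complete item (shift-reduce conflict), or
  - two or more complete items (reduce-reduce conflict; the accept item [T' → T .] counts as a complete item here).

Augment with T' → T and build the canonical LR(0) collection (I0 = CLOSURE({[T' → . T]}), then GOTO on every symbol after a dot until no new states appear). It has 14 states:
  I0: { [T → . a g T], [T → . g g L], [T' → . T] }  — shift
  I1: { [T' → T .] }  — accept
  I2: { [T → a . g T] }  — shift
  I3: { [T → g . g L] }  — shift
  I4: { [L → . a g a], [L → . g * a], [T → g g . L] }  — shift
  I5: { [T → g g L .] }  — reduce
  I6: { [L → a . g a] }  — shift
  I7: { [L → g . * a] }  — shift
  I8: { [L → g * . a] }  — shift
  I9: { [L → g * a .] }  — reduce
  I10: { [L → a g . a] }  — shift
  I11: { [L → a g a .] }  — reduce
  I12: { [T → . a g T], [T → . g g L], [T → a g . T] }  — shift
  I13: { [T → a g T .] }  — reduce

Every state is either a pure shift/goto state or contains exactly one complete item and nothing to shift — no conflicts. The grammar is LR(0).

Answer: Yes, the grammar is LR(0)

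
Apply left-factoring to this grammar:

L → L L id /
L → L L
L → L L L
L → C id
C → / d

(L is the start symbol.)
L → L L L'
L' → id /
L' → ε
L' → L
L → C id
C → / d

Left-factoring transforms A → αβ₁ | αβ₂ into A → αA' and A' → β₁ | β₂
(α is the longest common prefix among the alternatives). Repeat until
no nonterminal has two alternatives with a common prefix.

Round 1: L has alternatives sharing prefix 'L L'. Introduce L': L → L L L'
  Add: L' → id /
  Add: L' → ε
  Add: L' → L

No remaining common prefixes — done.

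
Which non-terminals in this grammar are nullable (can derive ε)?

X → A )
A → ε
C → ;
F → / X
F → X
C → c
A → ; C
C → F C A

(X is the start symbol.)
{ 'A' }

ε-productions: A → ε
So A is immediately nullable.
No further non-terminal can be added: every production for the remaining non-terminals contains a terminal or a non-nullable non-terminal.
Nullable = { 'A' }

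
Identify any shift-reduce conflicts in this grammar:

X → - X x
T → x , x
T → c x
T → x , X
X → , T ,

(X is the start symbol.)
A shift-reduce conflict occurs when an LR(0) state has both:
  - a complete (reduce) item [A → α .] (dot at the end), and
  - a shift item [B → β . c γ] (dot before a terminal).

Augment with X' → X and build the canonical LR(0) collection (I0 = CLOSURE({[X' → . X]}), then GOTO on every symbol after a dot until no new states appear). It has 14 states:
  I0: { [X → . , T ,], [X → . - X x], [X' → . X] }  — shift
  I1: { [T → . c x], [T → . x , X], [T → . x , x], [X → , . T ,] }  — shift
  I2: { [X → - . X x], [X → . , T ,], [X → . - X x] }  — shift
  I3: { [X' → X .] }  — accept
  I4: { [X → - X . x] }  — shift
  I5: { [X → - X x .] }  — reduce
  I6: { [X → , T . ,] }  — shift
  I7: { [T → c . x] }  — shift
  I8: { [T → x . , X], [T → x . , x] }  — shift
  I9: { [T → x , . X], [T → x , . x], [X → . , T ,], [X → . - X x] }  — shift
  I10: { [T → x , X .] }  — reduce
  I11: { [T → x , x .] }  — reduce
  I12: { [T → c x .] }  — reduce
  I13: { [X → , T , .] }  — reduce

No state contains both a complete item and a shift item.

Answer: No shift-reduce conflicts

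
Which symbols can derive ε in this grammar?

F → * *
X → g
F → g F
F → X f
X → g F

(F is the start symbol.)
A non-terminal is nullable if it can derive ε (the empty string): either it has an ε-production, or it has a production whose right-hand side consists entirely of nullable non-terminals.

There are no ε-productions, so no non-terminal can derive ε.
No non-terminals are nullable.

Answer: None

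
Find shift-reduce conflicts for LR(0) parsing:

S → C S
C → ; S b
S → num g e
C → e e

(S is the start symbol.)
No shift-reduce conflicts

A shift-reduce conflict occurs when an LR(0) state has both:
  - a complete (reduce) item [A → α .] (dot at the end), and
  - a shift item [B → β . c γ] (dot before a terminal).

Augment with S' → S and build the canonical LR(0) collection (I0 = CLOSURE({[S' → . S]}), then GOTO on every symbol after a dot until no new states appear). It has 12 states:
  I0: { [C → . ; S b], [C → . e e], [S → . C S], [S → . num g e], [S' → . S] }  — shift
  I1: { [C → . ; S b], [C → . e e], [C → ; . S b], [S → . C S], [S → . num g e] }  — shift
  I2: { [C → . ; S b], [C → . e e], [S → . C S], [S → . num g e], [S → C . S] }  — shift
  I3: { [S' → S .] }  — accept
  I4: { [C → e . e] }  — shift
  I5: { [S → num . g e] }  — shift
  I6: { [S → num g . e] }  — shift
  I7: { [S → num g e .] }  — reduce
  I8: { [C → e e .] }  — reduce
  I9: { [S → C S .] }  — reduce
  I10: { [C → ; S . b] }  — shift
  I11: { [C → ; S b .] }  — reduce

No state contains both a complete item and a shift item.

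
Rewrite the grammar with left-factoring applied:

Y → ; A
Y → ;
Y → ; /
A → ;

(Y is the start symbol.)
Y → ; Y'
Y' → A
Y' → ε
Y' → /
A → ;

Left-factoring transforms A → αβ₁ | αβ₂ into A → αA' and A' → β₁ | β₂
(α is the longest common prefix among the alternatives). Repeat until
no nonterminal has two alternatives with a common prefix.

Round 1: Y has alternatives sharing prefix ';'. Introduce Y': Y → ; Y'
  Add: Y' → A
  Add: Y' → ε
  Add: Y' → /

No remaining common prefixes — done.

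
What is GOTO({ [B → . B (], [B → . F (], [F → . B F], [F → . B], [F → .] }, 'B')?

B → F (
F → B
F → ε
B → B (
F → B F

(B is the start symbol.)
GOTO(I, 'B') = CLOSURE({ [A → αX.β] : [A → α.Xβ] ∈ I, X = 'B' })

Items with dot before 'B', with the dot advanced:
  [B → . B (] → [B → B . (]
  [F → . B] → [F → B .]
  [F → . B F] → [F → B . F]
Closure of the advanced items:
  [F → B . F] has the dot before F: add [F → . B], [F → .], [F → . B F]
  [F → . B] has the dot before B: add [B → . F (], [B → . B (]

GOTO = { [B → . B (], [B → . F (], [B → B . (], [F → . B F], [F → . B], [F → .], [F → B . F], [F → B .] }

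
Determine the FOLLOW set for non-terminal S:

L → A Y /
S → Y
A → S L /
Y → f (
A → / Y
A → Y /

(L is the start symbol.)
{ '/', 'f' }

To compute FOLLOW(S), find every occurrence of S on a right-hand side N → α S β: add FIRST(β) \ {ε}, and if β is empty or nullable also add FOLLOW(N). Iterate to a fixed point.

In A → S L /: S is followed by L '/', add FIRST(L '/') \ {ε} = { '/', 'f' }

Taking the union: FOLLOW(S) = { '/', 'f' }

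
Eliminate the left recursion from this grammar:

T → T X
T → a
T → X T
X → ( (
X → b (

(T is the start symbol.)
T → a T'
T → X T T'
T' → X T'
T' → ε
X → ( (
X → b (

T is directly left-recursive. The standard transformation for
  A → A α₁ | ... | A α_m | β₁ | ... | β_n
is
  A  → β₁ A' | ... | β_n A'
  A' → α₁ A' | ... | α_m A' | ε

T → a becomes T → a T'
T → X T becomes T → X T T'
T → T X becomes T' → X T'
Add T' → ε

Productions for other non-terminals are unchanged:
  X → ( (
  X → b (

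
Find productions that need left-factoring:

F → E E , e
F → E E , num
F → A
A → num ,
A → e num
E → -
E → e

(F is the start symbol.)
Left-factoring is needed when two productions for the same non-terminal
share a common prefix on the right-hand side.

Productions for F:
  F → E E , e
  F → E E , num
  F → A
Productions for A:
  A → num ,
  A → e num
Productions for E:
  E → -
  E → e

Found common prefix 'E E ,' in productions for F

Answer: Yes, F has productions with common prefix 'E E ,'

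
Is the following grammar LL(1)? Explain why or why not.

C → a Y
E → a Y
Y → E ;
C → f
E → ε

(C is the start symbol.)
A grammar is LL(1) if for each non-terminal N with multiple productions, the predict sets of those productions are pairwise disjoint, where PREDICT(N → α) = (FIRST(α) \ {ε}) ∪ (FOLLOW(N) if α ⇒* ε).

Relevant sets:
  FOLLOW(E) = { ';' }

For C:
  PREDICT(C → a Y) = { 'a' }
  PREDICT(C → f) = { 'f' }
For E:
  PREDICT(E → a Y) = { 'a' }
  PREDICT(E → ε) = { ';' }
Y has a single production, so nothing to check there.

All predict sets are disjoint. The grammar IS LL(1).

Answer: Yes, the grammar is LL(1).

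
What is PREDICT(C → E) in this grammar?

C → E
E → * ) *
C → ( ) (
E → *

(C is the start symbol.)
{ '*' }

PREDICT(C → E) = (FIRST(RHS) \ {ε}) ∪ (FOLLOW(C) if ε ∈ FIRST(RHS), i.e. RHS ⇒* ε)
FIRST(E) = { '*' }
FIRST(E) = { '*' }
ε ∉ FIRST(E), so FOLLOW(C) is not added.
PREDICT(C → E) = { '*' }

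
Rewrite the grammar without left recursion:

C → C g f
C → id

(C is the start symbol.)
C is directly left-recursive. The standard transformation for
  A → A α₁ | ... | A α_m | β₁ | ... | β_n
is
  A  → β₁ A' | ... | β_n A'
  A' → α₁ A' | ... | α_m A' | ε

C → id becomes C → id C'
C → C g f becomes C' → g f C'
Add C' → ε

Resulting grammar:
C → id C'
C' → g f C'
C' → ε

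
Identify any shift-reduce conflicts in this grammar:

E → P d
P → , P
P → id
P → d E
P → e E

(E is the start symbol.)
A shift-reduce conflict occurs when an LR(0) state has both:
  - a complete (reduce) item [A → α .] (dot at the end), and
  - a shift item [B → β . c γ] (dot before a terminal).

Augment with E' → E and build the canonical LR(0) collection (I0 = CLOSURE({[E' → . E]}), then GOTO on every symbol after a dot until no new states appear). It has 11 states:
  I0: { [E → . P d], [E' → . E], [P → . , P], [P → . d E], [P → . e E], [P → . id] }  — shift
  I1: { [P → , . P], [P → . , P], [P → . d E], [P → . e E], [P → . id] }  — shift
  I2: { [E' → E .] }  — accept
  I3: { [E → P . d] }  — shift
  I4: { [E → . P d], [P → . , P], [P → . d E], [P → . e E], [P → . id], [P → d . E] }  — shift
  I5: { [E → . P d], [P → . , P], [P → . d E], [P → . e E], [P → . id], [P → e . E] }  — shift
  I6: { [P → id .] }  — reduce
  I7: { [P → e E .] }  — reduce
  I8: { [P → d E .] }  — reduce
  I9: { [E → P d .] }  — reduce
  I10: { [P → , P .] }  — reduce

No state contains both a complete item and a shift item.

Answer: No shift-reduce conflicts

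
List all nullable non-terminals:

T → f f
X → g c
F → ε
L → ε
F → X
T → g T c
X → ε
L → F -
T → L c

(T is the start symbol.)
{ 'F', 'L', 'X' }

ε-productions: F → ε, L → ε, X → ε
So F, L, X are immediately nullable.
No further non-terminal can be added: every production for the remaining non-terminals contains a terminal or a non-nullable non-terminal.
Nullable = { 'F', 'L', 'X' }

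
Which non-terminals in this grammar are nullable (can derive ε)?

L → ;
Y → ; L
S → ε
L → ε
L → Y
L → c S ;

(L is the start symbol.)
{ 'L', 'S' }

A non-terminal is nullable if it can derive ε (the empty string): either it has an ε-production, or it has a production whose right-hand side consists entirely of nullable non-terminals.

ε-productions: S → ε, L → ε
So S, L are immediately nullable.
No further non-terminal can be added: every production for the remaining non-terminals contains a terminal or a non-nullable non-terminal.
Nullable = { 'L', 'S' }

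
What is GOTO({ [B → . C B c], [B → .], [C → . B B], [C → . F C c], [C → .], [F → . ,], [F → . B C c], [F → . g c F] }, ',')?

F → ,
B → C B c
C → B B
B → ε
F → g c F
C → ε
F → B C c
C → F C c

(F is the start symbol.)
GOTO(I, ',') = CLOSURE({ [A → αX.β] : [A → α.Xβ] ∈ I, X = ',' })

Items with dot before ',', with the dot advanced:
  [F → . ,] → [F → , .]
Closure adds nothing (no advanced item has the dot before a non-terminal).

GOTO = { [F → , .] }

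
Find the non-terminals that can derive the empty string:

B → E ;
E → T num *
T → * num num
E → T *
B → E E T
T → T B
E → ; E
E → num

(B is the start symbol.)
A non-terminal is nullable if it can derive ε (the empty string): either it has an ε-production, or it has a production whose right-hand side consists entirely of nullable non-terminals.

There are no ε-productions, so no non-terminal can derive ε.
No non-terminals are nullable.

Answer: None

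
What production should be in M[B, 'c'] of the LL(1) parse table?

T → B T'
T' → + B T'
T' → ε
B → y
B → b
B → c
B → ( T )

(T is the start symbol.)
B → c

To find M[B, 'c'], we find productions for B where 'c' is in the predict set (PREDICT(N → α) = (FIRST(α) \ {ε}) ∪ (FOLLOW(N) if α ⇒* ε)).

B → y: PREDICT = { 'y' }
B → b: PREDICT = { 'b' }
B → c: PREDICT = { 'c' }
  'c' is in predict set, so this production goes in M[B, 'c']
B → ( T ): PREDICT = { '(' }

M[B, 'c'] = B → c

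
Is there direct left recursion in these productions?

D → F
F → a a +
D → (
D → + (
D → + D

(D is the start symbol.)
No direct left recursion

D → F: starts with F
F → a a +: starts with a
D → (: starts with '('
D → + (: starts with '+'
D → + D: starts with '+'

No direct left recursion found.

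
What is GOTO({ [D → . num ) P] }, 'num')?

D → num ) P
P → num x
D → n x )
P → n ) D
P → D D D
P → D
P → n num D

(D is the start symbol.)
{ [D → num . ) P] }

GOTO(I, 'num') = CLOSURE({ [A → αX.β] : [A → α.Xβ] ∈ I, X = 'num' })

Items with dot before 'num', with the dot advanced:
  [D → . num ) P] → [D → num . ) P]
Closure adds nothing (no advanced item has the dot before a non-terminal).

GOTO = { [D → num . ) P] }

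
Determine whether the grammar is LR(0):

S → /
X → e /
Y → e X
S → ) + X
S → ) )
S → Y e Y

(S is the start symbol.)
A grammar is LR(0) if no state in the canonical LR(0) collection has:
  - both a shift item (dot before a terminal) and a complete item (shift-reduce conflict), or
  - two or more complete items (reduce-reduce conflict; the accept item [S' → S .] counts as a complete item here).

Augment with S' → S and build the canonical LR(0) collection (I0 = CLOSURE({[S' → . S]}), then GOTO on every symbol after a dot until no new states appear). It has 14 states:
  I0: { [S → . ) )], [S → . ) + X], [S → . /], [S → . Y e Y], [S' → . S], [Y → . e X] }  — shift
  I1: { [S → ) . )], [S → ) . + X] }  — shift
  I2: { [S → / .] }  — reduce
  I3: { [S' → S .] }  — accept
  I4: { [S → Y . e Y] }  — shift
  I5: { [X → . e /], [Y → e . X] }  — shift
  I6: { [Y → e X .] }  — reduce
  I7: { [X → e . /] }  — shift
  I8: { [X → e / .] }  — reduce
  I9: { [S → Y e . Y], [Y → . e X] }  — shift
  I10: { [S → Y e Y .] }  — reduce
  I11: { [S → ) ) .] }  — reduce
  I12: { [S → ) + . X], [X → . e /] }  — shift
  I13: { [S → ) + X .] }  — reduce

Every state is either a pure shift/goto state or contains exactly one complete item and nothing to shift — no conflicts. The grammar is LR(0).

Answer: Yes, the grammar is LR(0)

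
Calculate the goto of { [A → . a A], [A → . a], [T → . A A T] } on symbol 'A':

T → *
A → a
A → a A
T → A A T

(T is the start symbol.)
GOTO(I, 'A') = CLOSURE({ [A → αX.β] : [A → α.Xβ] ∈ I, X = 'A' })

Items with dot before 'A', with the dot advanced:
  [T → . A A T] → [T → A . A T]
Closure of the advanced items:
  [T → A . A T] has the dot before A: add [A → . a], [A → . a A]

GOTO = { [A → . a A], [A → . a], [T → A . A T] }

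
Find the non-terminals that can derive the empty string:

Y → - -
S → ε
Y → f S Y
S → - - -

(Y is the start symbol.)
ε-productions: S → ε
So S is immediately nullable.
No further non-terminal can be added: every production for the remaining non-terminals contains a terminal or a non-nullable non-terminal.
Nullable = { 'S' }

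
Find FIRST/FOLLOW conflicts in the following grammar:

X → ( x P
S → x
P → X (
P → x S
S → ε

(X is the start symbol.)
No FIRST/FOLLOW conflicts.

A FIRST/FOLLOW conflict occurs when a non-terminal N has a nullable alternative N → β (β ⇒* ε) and another alternative N → α with FIRST(α) ∩ FOLLOW(N) ≠ ∅: on such a lookahead the parser cannot decide between expanding α and letting N vanish via β.

Nullable non-terminals: S.

S: nullable alternative(s) S → ε; FOLLOW(S) = { $, '(' }
  S → x: FIRST \ {ε} = { 'x' } — disjoint from FOLLOW(S)
  S → ε: FIRST \ {ε} = { } — this is the only nullable alternative, skip

P, X have no nullable alternative, so no FIRST/FOLLOW check is needed there.

No FIRST/FOLLOW conflicts found.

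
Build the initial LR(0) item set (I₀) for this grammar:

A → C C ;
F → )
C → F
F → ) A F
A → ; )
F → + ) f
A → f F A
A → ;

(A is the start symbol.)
First, augment the grammar with A' → A
I₀ = CLOSURE({ [A' → . A] }):
  [A' → . A] has the dot before A: add [A → . C C ;], [A → . ; )], [A → . f F A], [A → . ;]
  [A → . C C ;] has the dot before C: add [C → . F]
  [C → . F] has the dot before F: add [F → . )], [F → . ) A F], [F → . + ) f]
No further items can be added.

I₀ = { [A → . ; )], [A → . ;], [A → . C C ;], [A → . f F A], [A' → . A], [C → . F], [F → . ) A F], [F → . )], [F → . + ) f] }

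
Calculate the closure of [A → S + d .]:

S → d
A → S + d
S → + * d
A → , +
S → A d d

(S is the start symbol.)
{ [A → S + d .] }

Start with: [A → S + d .]
The dot is at the end, so nothing is added.

CLOSURE = { [A → S + d .] }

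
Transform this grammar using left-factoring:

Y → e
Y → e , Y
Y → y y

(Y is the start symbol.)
Y → e Y'
Y' → ε
Y' → , Y
Y → y y

Left-factoring transforms A → αβ₁ | αβ₂ into A → αA' and A' → β₁ | β₂
(α is the longest common prefix among the alternatives). Repeat until
no nonterminal has two alternatives with a common prefix.

Round 1: Y has alternatives sharing prefix 'e'. Introduce Y': Y → e Y'
  Add: Y' → ε
  Add: Y' → , Y

No remaining common prefixes — done.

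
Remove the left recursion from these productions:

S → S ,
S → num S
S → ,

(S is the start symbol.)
S is directly left-recursive. The standard transformation for
  A → A α₁ | ... | A α_m | β₁ | ... | β_n
is
  A  → β₁ A' | ... | β_n A'
  A' → α₁ A' | ... | α_m A' | ε

S → num S becomes S → num S S'
S → , becomes S → , S'
S → S , becomes S' → , S'
Add S' → ε

Resulting grammar:
S → num S S'
S → , S'
S' → , S'
S' → ε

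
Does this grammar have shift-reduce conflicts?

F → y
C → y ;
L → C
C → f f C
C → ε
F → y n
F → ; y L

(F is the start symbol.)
Yes — I3: [F → y .] vs [F → y . n]; I5: [C → .] vs [C → . f f C]; I11: [C → .] vs [C → . f f C]

A shift-reduce conflict occurs when an LR(0) state has both:
  - a complete (reduce) item [A → α .] (dot at the end), and
  - a shift item [B → β . c γ] (dot before a terminal).

Augment with F' → F and build the canonical LR(0) collection (I0 = CLOSURE({[F' → . F]}), then GOTO on every symbol after a dot until no new states appear). It has 13 states:
  I0: { [F → . ; y L], [F → . y n], [F → . y], [F' → . F] }  — shift
  I1: { [F → ; . y L] }  — shift
  I2: { [F' → F .] }  — accept
  I3: { [F → y . n], [F → y .] }  — shift, reduce
  I4: { [F → y n .] }  — reduce
  I5: { [C → . f f C], [C → . y ;], [C → .], [F → ; y . L], [L → . C] }  — shift, reduce
  I6: { [L → C .] }  — reduce
  I7: { [F → ; y L .] }  — reduce
  I8: { [C → f . f C] }  — shift
  I9: { [C → y . ;] }  — shift
  I10: { [C → y ; .] }  — reduce
  I11: { [C → . f f C], [C → . y ;], [C → .], [C → f f . C] }  — shift, reduce
  I12: { [C → f f C .] }  — reduce

I3 contains reduce item [F → y .] and shift item [F → y . n] — shift-reduce conflict.
I5 contains reduce item [C → .] and shift items [C → . f f C], [C → . y ;] — shift-reduce conflict.
I11 contains reduce item [C → .] and shift items [C → . f f C], [C → . y ;] — shift-reduce conflict.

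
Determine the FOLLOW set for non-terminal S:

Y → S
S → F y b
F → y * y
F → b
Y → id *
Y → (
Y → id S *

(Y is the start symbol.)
{ $, '*' }

To compute FOLLOW(S), find every occurrence of S on a right-hand side N → α S β: add FIRST(β) \ {ε}, and if β is empty or nullable also add FOLLOW(N). Iterate to a fixed point.

In Y → S: S is at the end, add FOLLOW(Y)
In Y → id S *: S is followed by '*', add FIRST('*') \ {ε} = { '*' }

The FOLLOW sets referred to above (computed the same way, to a fixed point):
  FOLLOW(Y) = { $ }

Taking the union: FOLLOW(S) = { $, '*' }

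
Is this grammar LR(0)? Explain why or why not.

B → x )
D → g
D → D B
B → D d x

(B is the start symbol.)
A grammar is LR(0) if no state in the canonical LR(0) collection has:
  - both a shift item (dot before a terminal) and a complete item (shift-reduce conflict), or
  - two or more complete items (reduce-reduce conflict; the accept item [B' → B .] counts as a complete item here).

Augment with B' → B and build the canonical LR(0) collection (I0 = CLOSURE({[B' → . B]}), then GOTO on every symbol after a dot until no new states appear). It has 9 states:
  I0: { [B → . D d x], [B → . x )], [B' → . B], [D → . D B], [D → . g] }  — shift
  I1: { [B' → B .] }  — accept
  I2: { [B → . D d x], [B → . x )], [B → D . d x], [D → . D B], [D → . g], [D → D . B] }  — shift
  I3: { [D → g .] }  — reduce
  I4: { [B → x . )] }  — shift
  I5: { [B → x ) .] }  — reduce
  I6: { [D → D B .] }  — reduce
  I7: { [B → D d . x] }  — shift
  I8: { [B → D d x .] }  — reduce

Every state is either a pure shift/goto state or contains exactly one complete item and nothing to shift — no conflicts. The grammar is LR(0).

Answer: Yes, the grammar is LR(0)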